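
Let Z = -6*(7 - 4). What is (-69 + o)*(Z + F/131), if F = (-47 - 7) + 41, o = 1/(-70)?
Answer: 11454301/9170 ≈ 1249.1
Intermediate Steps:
Z = -18 (Z = -6*3 = -18)
o = -1/70 ≈ -0.014286
F = -13 (F = -54 + 41 = -13)
(-69 + o)*(Z + F/131) = (-69 - 1/70)*(-18 - 13/131) = -4831*(-18 - 13*1/131)/70 = -4831*(-18 - 13/131)/70 = -4831/70*(-2371/131) = 11454301/9170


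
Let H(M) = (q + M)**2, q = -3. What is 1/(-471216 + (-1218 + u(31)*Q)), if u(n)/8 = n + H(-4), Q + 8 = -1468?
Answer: -1/1417074 ≈ -7.0568e-7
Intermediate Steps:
Q = -1476 (Q = -8 - 1468 = -1476)
H(M) = (-3 + M)**2
u(n) = 392 + 8*n (u(n) = 8*(n + (-3 - 4)**2) = 8*(n + (-7)**2) = 8*(n + 49) = 8*(49 + n) = 392 + 8*n)
1/(-471216 + (-1218 + u(31)*Q)) = 1/(-471216 + (-1218 + (392 + 8*31)*(-1476))) = 1/(-471216 + (-1218 + (392 + 248)*(-1476))) = 1/(-471216 + (-1218 + 640*(-1476))) = 1/(-471216 + (-1218 - 944640)) = 1/(-471216 - 945858) = 1/(-1417074) = -1/1417074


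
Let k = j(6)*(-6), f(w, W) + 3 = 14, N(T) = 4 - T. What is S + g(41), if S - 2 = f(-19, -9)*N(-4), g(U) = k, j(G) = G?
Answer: 54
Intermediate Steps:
f(w, W) = 11 (f(w, W) = -3 + 14 = 11)
k = -36 (k = 6*(-6) = -36)
g(U) = -36
S = 90 (S = 2 + 11*(4 - 1*(-4)) = 2 + 11*(4 + 4) = 2 + 11*8 = 2 + 88 = 90)
S + g(41) = 90 - 36 = 54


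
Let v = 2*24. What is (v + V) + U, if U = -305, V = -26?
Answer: -283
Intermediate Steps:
v = 48
(v + V) + U = (48 - 26) - 305 = 22 - 305 = -283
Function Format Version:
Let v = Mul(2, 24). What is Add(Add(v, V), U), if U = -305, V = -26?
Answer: -283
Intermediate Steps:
v = 48
Add(Add(v, V), U) = Add(Add(48, -26), -305) = Add(22, -305) = -283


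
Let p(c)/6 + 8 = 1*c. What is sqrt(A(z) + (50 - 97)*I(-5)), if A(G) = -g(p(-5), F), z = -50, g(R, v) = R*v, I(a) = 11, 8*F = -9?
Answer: I*sqrt(2419)/2 ≈ 24.592*I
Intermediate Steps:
F = -9/8 (F = (1/8)*(-9) = -9/8 ≈ -1.1250)
p(c) = -48 + 6*c (p(c) = -48 + 6*(1*c) = -48 + 6*c)
A(G) = -351/4 (A(G) = -(-48 + 6*(-5))*(-9)/8 = -(-48 - 30)*(-9)/8 = -(-78)*(-9)/8 = -1*351/4 = -351/4)
sqrt(A(z) + (50 - 97)*I(-5)) = sqrt(-351/4 + (50 - 97)*11) = sqrt(-351/4 - 47*11) = sqrt(-351/4 - 517) = sqrt(-2419/4) = I*sqrt(2419)/2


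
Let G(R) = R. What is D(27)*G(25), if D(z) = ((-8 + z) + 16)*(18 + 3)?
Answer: 18375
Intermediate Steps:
D(z) = 168 + 21*z (D(z) = (8 + z)*21 = 168 + 21*z)
D(27)*G(25) = (168 + 21*27)*25 = (168 + 567)*25 = 735*25 = 18375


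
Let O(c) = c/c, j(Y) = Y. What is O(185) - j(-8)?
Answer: 9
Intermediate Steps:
O(c) = 1
O(185) - j(-8) = 1 - 1*(-8) = 1 + 8 = 9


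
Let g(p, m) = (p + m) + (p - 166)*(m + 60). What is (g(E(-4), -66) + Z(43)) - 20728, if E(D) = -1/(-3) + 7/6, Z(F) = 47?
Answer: -39517/2 ≈ -19759.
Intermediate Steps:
E(D) = 3/2 (E(D) = -1*(-⅓) + 7*(⅙) = ⅓ + 7/6 = 3/2)
g(p, m) = m + p + (-166 + p)*(60 + m) (g(p, m) = (m + p) + (-166 + p)*(60 + m) = m + p + (-166 + p)*(60 + m))
(g(E(-4), -66) + Z(43)) - 20728 = ((-9960 - 165*(-66) + 61*(3/2) - 66*3/2) + 47) - 20728 = ((-9960 + 10890 + 183/2 - 99) + 47) - 20728 = (1845/2 + 47) - 20728 = 1939/2 - 20728 = -39517/2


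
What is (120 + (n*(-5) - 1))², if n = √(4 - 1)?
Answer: 14236 - 1190*√3 ≈ 12175.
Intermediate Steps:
n = √3 ≈ 1.7320
(120 + (n*(-5) - 1))² = (120 + (√3*(-5) - 1))² = (120 + (-5*√3 - 1))² = (120 + (-1 - 5*√3))² = (119 - 5*√3)²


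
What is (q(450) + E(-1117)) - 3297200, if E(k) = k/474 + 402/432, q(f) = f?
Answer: -18751922111/5688 ≈ -3.2968e+6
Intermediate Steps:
E(k) = 67/72 + k/474 (E(k) = k*(1/474) + 402*(1/432) = k/474 + 67/72 = 67/72 + k/474)
(q(450) + E(-1117)) - 3297200 = (450 + (67/72 + (1/474)*(-1117))) - 3297200 = (450 + (67/72 - 1117/474)) - 3297200 = (450 - 8111/5688) - 3297200 = 2551489/5688 - 3297200 = -18751922111/5688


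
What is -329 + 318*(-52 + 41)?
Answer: -3827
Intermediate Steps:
-329 + 318*(-52 + 41) = -329 + 318*(-11) = -329 - 3498 = -3827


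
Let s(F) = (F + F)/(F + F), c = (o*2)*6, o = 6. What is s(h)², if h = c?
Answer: 1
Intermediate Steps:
c = 72 (c = (6*2)*6 = 12*6 = 72)
h = 72
s(F) = 1 (s(F) = (2*F)/((2*F)) = (2*F)*(1/(2*F)) = 1)
s(h)² = 1² = 1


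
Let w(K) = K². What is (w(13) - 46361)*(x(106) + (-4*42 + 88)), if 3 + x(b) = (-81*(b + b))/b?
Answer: 11317040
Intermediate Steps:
x(b) = -165 (x(b) = -3 + (-81*(b + b))/b = -3 + (-162*b)/b = -3 - 162 = -165)
(w(13) - 46361)*(x(106) + (-4*42 + 88)) = (13² - 46361)*(-165 + (-4*42 + 88)) = (169 - 46361)*(-165 + (-168 + 88)) = -46192*(-165 - 80) = -46192*(-245) = 11317040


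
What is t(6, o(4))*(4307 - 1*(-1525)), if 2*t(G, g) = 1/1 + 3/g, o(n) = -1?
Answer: -5832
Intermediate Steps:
t(G, g) = ½ + 3/(2*g) (t(G, g) = (1/1 + 3/g)/2 = (1*1 + 3/g)/2 = (1 + 3/g)/2 = ½ + 3/(2*g))
t(6, o(4))*(4307 - 1*(-1525)) = ((½)*(3 - 1)/(-1))*(4307 - 1*(-1525)) = ((½)*(-1)*2)*(4307 + 1525) = -1*5832 = -5832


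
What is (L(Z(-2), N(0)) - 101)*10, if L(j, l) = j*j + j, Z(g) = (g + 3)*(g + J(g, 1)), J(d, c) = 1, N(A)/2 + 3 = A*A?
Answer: -1010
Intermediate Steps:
N(A) = -6 + 2*A**2 (N(A) = -6 + 2*(A*A) = -6 + 2*A**2)
Z(g) = (1 + g)*(3 + g) (Z(g) = (g + 3)*(g + 1) = (3 + g)*(1 + g) = (1 + g)*(3 + g))
L(j, l) = j + j**2 (L(j, l) = j**2 + j = j + j**2)
(L(Z(-2), N(0)) - 101)*10 = ((3 + (-2)**2 + 4*(-2))*(1 + (3 + (-2)**2 + 4*(-2))) - 101)*10 = ((3 + 4 - 8)*(1 + (3 + 4 - 8)) - 101)*10 = (-(1 - 1) - 101)*10 = (-1*0 - 101)*10 = (0 - 101)*10 = -101*10 = -1010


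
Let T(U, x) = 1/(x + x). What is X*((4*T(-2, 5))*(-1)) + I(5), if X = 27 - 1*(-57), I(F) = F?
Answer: -143/5 ≈ -28.600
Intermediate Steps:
T(U, x) = 1/(2*x)
X = 84 (X = 27 + 57 = 84)
X*((4*T(-2, 5))*(-1)) + I(5) = 84*((4*((½)/5))*(-1)) + 5 = 84*((4*((½)*(⅕)))*(-1)) + 5 = 84*((4*(⅒))*(-1)) + 5 = 84*((⅖)*(-1)) + 5 = 84*(-⅖) + 5 = -168/5 + 5 = -143/5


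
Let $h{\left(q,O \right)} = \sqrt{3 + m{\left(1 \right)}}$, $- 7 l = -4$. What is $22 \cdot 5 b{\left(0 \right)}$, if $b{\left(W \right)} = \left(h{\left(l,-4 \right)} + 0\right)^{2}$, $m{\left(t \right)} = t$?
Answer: $440$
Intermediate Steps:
$l = \frac{4}{7}$ ($l = \left(- \frac{1}{7}\right) \left(-4\right) = \frac{4}{7} \approx 0.57143$)
$h{\left(q,O \right)} = 2$ ($h{\left(q,O \right)} = \sqrt{3 + 1} = \sqrt{4} = 2$)
$b{\left(W \right)} = 4$ ($b{\left(W \right)} = \left(2 + 0\right)^{2} = 2^{2} = 4$)
$22 \cdot 5 b{\left(0 \right)} = 22 \cdot 5 \cdot 4 = 110 \cdot 4 = 440$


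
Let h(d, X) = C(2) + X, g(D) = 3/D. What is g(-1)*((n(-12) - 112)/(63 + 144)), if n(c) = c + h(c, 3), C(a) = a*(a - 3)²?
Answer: 119/69 ≈ 1.7246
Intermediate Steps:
C(a) = a*(-3 + a)²
h(d, X) = 2 + X (h(d, X) = 2*(-3 + 2)² + X = 2*(-1)² + X = 2*1 + X = 2 + X)
n(c) = 5 + c (n(c) = c + (2 + 3) = c + 5 = 5 + c)
g(-1)*((n(-12) - 112)/(63 + 144)) = (3/(-1))*(((5 - 12) - 112)/(63 + 144)) = (3*(-1))*((-7 - 112)/207) = -(-357)/207 = -3*(-119/207) = 119/69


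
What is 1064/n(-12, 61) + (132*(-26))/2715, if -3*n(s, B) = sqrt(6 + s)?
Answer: -1144/905 + 532*I*sqrt(6) ≈ -1.2641 + 1303.1*I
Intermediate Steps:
n(s, B) = -sqrt(6 + s)/3
1064/n(-12, 61) + (132*(-26))/2715 = 1064/((-sqrt(6 - 12)/3)) + (132*(-26))/2715 = 1064/((-I*sqrt(6)/3)) - 3432*1/2715 = 1064/((-I*sqrt(6)/3)) - 1144/905 = 1064*(I*sqrt(6)/2) - 1144/905 = 532*I*sqrt(6) - 1144/905 = -1144/905 + 532*I*sqrt(6)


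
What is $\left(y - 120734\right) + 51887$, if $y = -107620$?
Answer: $-176467$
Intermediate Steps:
$\left(y - 120734\right) + 51887 = \left(-107620 - 120734\right) + 51887 = -228354 + 51887 = -176467$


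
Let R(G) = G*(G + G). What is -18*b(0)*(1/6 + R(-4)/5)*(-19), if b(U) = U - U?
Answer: 0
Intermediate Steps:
R(G) = 2*G² (R(G) = G*(2*G) = 2*G²)
b(U) = 0
-18*b(0)*(1/6 + R(-4)/5)*(-19) = -0*(1/6 + (2*(-4)²)/5)*(-19) = -0*(1*(⅙) + (2*16)*(⅕))*(-19) = -0*(⅙ + 32*(⅕))*(-19) = -0*(⅙ + 32/5)*(-19) = -0*197/30*(-19) = -18*0*(-19) = 0*(-19) = 0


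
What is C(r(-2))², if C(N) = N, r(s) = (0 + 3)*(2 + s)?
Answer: 0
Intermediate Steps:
r(s) = 6 + 3*s (r(s) = 3*(2 + s) = 6 + 3*s)
C(r(-2))² = (6 + 3*(-2))² = (6 - 6)² = 0² = 0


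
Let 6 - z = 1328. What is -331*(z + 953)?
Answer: 122139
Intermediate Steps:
z = -1322 (z = 6 - 1*1328 = 6 - 1328 = -1322)
-331*(z + 953) = -331*(-1322 + 953) = -331*(-369) = 122139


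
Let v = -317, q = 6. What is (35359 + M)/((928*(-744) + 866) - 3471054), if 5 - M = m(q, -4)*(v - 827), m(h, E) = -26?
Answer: -281/208031 ≈ -0.0013508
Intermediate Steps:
M = -29739 (M = 5 - (-26)*(-317 - 827) = 5 - (-26)*(-1144) = 5 - 1*29744 = 5 - 29744 = -29739)
(35359 + M)/((928*(-744) + 866) - 3471054) = (35359 - 29739)/((928*(-744) + 866) - 3471054) = 5620/((-690432 + 866) - 3471054) = 5620/(-689566 - 3471054) = 5620/(-4160620) = 5620*(-1/4160620) = -281/208031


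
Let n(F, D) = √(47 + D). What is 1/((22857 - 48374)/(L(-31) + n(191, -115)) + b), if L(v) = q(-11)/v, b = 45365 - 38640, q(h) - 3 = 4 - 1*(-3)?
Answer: 448048070/3692043551229 - 49043674*I*√17/3692043551229 ≈ 0.00012136 - 5.477e-5*I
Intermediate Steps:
q(h) = 10 (q(h) = 3 + (4 - 1*(-3)) = 3 + (4 + 3) = 3 + 7 = 10)
b = 6725
L(v) = 10/v
1/((22857 - 48374)/(L(-31) + n(191, -115)) + b) = 1/((22857 - 48374)/(10/(-31) + √(47 - 115)) + 6725) = 1/(-25517/(10*(-1/31) + √(-68)) + 6725) = 1/(-25517/(-10/31 + 2*I*√17) + 6725) = 1/(6725 - 25517/(-10/31 + 2*I*√17))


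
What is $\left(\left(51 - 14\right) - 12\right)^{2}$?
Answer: $625$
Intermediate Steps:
$\left(\left(51 - 14\right) - 12\right)^{2} = \left(37 - 12\right)^{2} = 25^{2} = 625$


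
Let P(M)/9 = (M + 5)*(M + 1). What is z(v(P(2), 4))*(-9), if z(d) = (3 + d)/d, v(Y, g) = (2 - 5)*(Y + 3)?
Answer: -573/64 ≈ -8.9531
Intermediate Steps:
P(M) = 9*(1 + M)*(5 + M) (P(M) = 9*((M + 5)*(M + 1)) = 9*((5 + M)*(1 + M)) = 9*((1 + M)*(5 + M)) = 9*(1 + M)*(5 + M))
v(Y, g) = -9 - 3*Y (v(Y, g) = -3*(3 + Y) = -9 - 3*Y)
z(d) = (3 + d)/d
z(v(P(2), 4))*(-9) = ((3 + (-9 - 3*(45 + 9*2**2 + 54*2)))/(-9 - 3*(45 + 9*2**2 + 54*2)))*(-9) = ((3 + (-9 - 3*(45 + 9*4 + 108)))/(-9 - 3*(45 + 9*4 + 108)))*(-9) = ((3 + (-9 - 3*(45 + 36 + 108)))/(-9 - 3*(45 + 36 + 108)))*(-9) = ((3 + (-9 - 3*189))/(-9 - 3*189))*(-9) = ((3 + (-9 - 567))/(-9 - 567))*(-9) = ((3 - 576)/(-576))*(-9) = -1/576*(-573)*(-9) = (191/192)*(-9) = -573/64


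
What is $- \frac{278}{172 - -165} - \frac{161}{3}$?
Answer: $- \frac{55091}{1011} \approx -54.492$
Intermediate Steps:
$- \frac{278}{172 - -165} - \frac{161}{3} = - \frac{278}{172 + 165} - \frac{161}{3} = - \frac{278}{337} - \frac{161}{3} = - \frac{55091}{1011}$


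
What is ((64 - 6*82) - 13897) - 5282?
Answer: -19607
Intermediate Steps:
((64 - 6*82) - 13897) - 5282 = ((64 - 492) - 13897) - 5282 = (-428 - 13897) - 5282 = -14325 - 5282 = -19607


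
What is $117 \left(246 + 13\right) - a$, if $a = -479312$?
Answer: $509615$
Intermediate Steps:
$117 \left(246 + 13\right) - a = 117 \left(246 + 13\right) - -479312 = 117 \cdot 259 + 479312 = 30303 + 479312 = 509615$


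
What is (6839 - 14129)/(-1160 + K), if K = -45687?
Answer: 7290/46847 ≈ 0.15561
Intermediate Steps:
(6839 - 14129)/(-1160 + K) = (6839 - 14129)/(-1160 - 45687) = -7290/(-46847) = -7290*(-1/46847) = 7290/46847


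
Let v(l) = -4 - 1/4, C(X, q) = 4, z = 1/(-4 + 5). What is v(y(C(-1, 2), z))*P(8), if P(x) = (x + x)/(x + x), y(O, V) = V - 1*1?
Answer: -17/4 ≈ -4.2500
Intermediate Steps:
z = 1 (z = 1/1 = 1)
y(O, V) = -1 + V (y(O, V) = V - 1 = -1 + V)
v(l) = -17/4 (v(l) = -4 - 1*1/4 = -4 - 1/4 = -17/4)
P(x) = 1 (P(x) = (2*x)/((2*x)) = (2*x)*(1/(2*x)) = 1)
v(y(C(-1, 2), z))*P(8) = -17/4*1 = -17/4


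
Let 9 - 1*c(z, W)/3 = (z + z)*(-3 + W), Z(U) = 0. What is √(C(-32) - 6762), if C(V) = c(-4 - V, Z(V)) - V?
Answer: I*√6199 ≈ 78.734*I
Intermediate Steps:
c(z, W) = 27 - 6*z*(-3 + W) (c(z, W) = 27 - 3*(z + z)*(-3 + W) = 27 - 3*2*z*(-3 + W) = 27 - 6*z*(-3 + W))
C(V) = -45 - 19*V (C(V) = (27 + 18*(-4 - V) - 6*0*(-4 - V)) - V = (27 + (-72 - 18*V) + 0) - V = (-45 - 18*V) - V = -45 - 19*V)
√(C(-32) - 6762) = √((-45 - 19*(-32)) - 6762) = √((-45 + 608) - 6762) = √(563 - 6762) = √(-6199) = I*√6199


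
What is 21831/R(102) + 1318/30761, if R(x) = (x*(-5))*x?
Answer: -200993677/533395740 ≈ -0.37682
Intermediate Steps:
R(x) = -5*x² (R(x) = (-5*x)*x = -5*x²)
21831/R(102) + 1318/30761 = 21831/((-5*102²)) + 1318/30761 = 21831/((-5*10404)) + 1318*(1/30761) = 21831/(-52020) + 1318/30761 = 21831*(-1/52020) + 1318/30761 = -7277/17340 + 1318/30761 = -200993677/533395740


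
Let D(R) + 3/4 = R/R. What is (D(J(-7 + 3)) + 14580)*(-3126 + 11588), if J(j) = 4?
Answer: 246756151/2 ≈ 1.2338e+8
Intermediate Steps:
D(R) = 1/4 (D(R) = -3/4 + R/R = -3/4 + 1 = 1/4)
(D(J(-7 + 3)) + 14580)*(-3126 + 11588) = (1/4 + 14580)*(-3126 + 11588) = (58321/4)*8462 = 246756151/2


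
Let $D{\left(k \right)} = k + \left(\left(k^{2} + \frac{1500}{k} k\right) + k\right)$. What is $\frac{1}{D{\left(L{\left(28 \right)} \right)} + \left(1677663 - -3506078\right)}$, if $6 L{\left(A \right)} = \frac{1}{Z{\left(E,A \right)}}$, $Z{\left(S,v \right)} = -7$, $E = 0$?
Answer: $\frac{1764}{9146765041} \approx 1.9286 \cdot 10^{-7}$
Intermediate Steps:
$L{\left(A \right)} = - \frac{1}{42}$ ($L{\left(A \right)} = \frac{1}{6 \left(-7\right)} = \frac{1}{6} \left(- \frac{1}{7}\right) = - \frac{1}{42}$)
$D{\left(k \right)} = 1500 + k^{2} + 2 k$ ($D{\left(k \right)} = k + \left(\left(k^{2} + 1500\right) + k\right) = k + \left(\left(1500 + k^{2}\right) + k\right) = k + \left(1500 + k + k^{2}\right) = 1500 + k^{2} + 2 k$)
$\frac{1}{D{\left(L{\left(28 \right)} \right)} + \left(1677663 - -3506078\right)} = \frac{1}{\left(1500 + \left(- \frac{1}{42}\right)^{2} + 2 \left(- \frac{1}{42}\right)\right) + \left(1677663 - -3506078\right)} = \frac{1}{\left(1500 + \frac{1}{1764} - \frac{1}{21}\right) + \left(1677663 + 3506078\right)} = \frac{1}{\frac{2645917}{1764} + 5183741} = \frac{1}{\frac{9146765041}{1764}} = \frac{1764}{9146765041}$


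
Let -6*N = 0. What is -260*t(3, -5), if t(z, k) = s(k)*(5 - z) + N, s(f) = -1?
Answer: 520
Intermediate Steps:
N = 0 (N = -⅙*0 = 0)
t(z, k) = -5 + z (t(z, k) = -(5 - z) + 0 = (-5 + z) + 0 = -5 + z)
-260*t(3, -5) = -260*(-5 + 3) = -260*(-2) = 520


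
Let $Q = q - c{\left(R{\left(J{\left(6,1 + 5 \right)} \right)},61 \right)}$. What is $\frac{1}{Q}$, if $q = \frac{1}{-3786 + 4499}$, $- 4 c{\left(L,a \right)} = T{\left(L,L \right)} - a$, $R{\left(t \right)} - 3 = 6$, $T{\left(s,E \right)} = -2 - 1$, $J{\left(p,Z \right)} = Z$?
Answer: $- \frac{713}{11407} \approx -0.062505$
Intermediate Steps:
$T{\left(s,E \right)} = -3$ ($T{\left(s,E \right)} = -2 - 1 = -3$)
$R{\left(t \right)} = 9$ ($R{\left(t \right)} = 3 + 6 = 9$)
$c{\left(L,a \right)} = \frac{3}{4} + \frac{a}{4}$ ($c{\left(L,a \right)} = - \frac{-3 - a}{4} = \frac{3}{4} + \frac{a}{4}$)
$q = \frac{1}{713} \approx 0.0014025$
$Q = - \frac{11407}{713}$ ($Q = \frac{1}{713} - \left(\frac{3}{4} + \frac{1}{4} \cdot 61\right) = \frac{1}{713} - \left(\frac{3}{4} + \frac{61}{4}\right) = \frac{1}{713} - 16 = - \frac{11407}{713} \approx -15.999$)
$\frac{1}{Q} = \frac{1}{- \frac{11407}{713}} = - \frac{713}{11407}$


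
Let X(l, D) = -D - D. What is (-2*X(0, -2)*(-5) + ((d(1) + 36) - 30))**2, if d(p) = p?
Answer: 2209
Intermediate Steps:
X(l, D) = -2*D
(-2*X(0, -2)*(-5) + ((d(1) + 36) - 30))**2 = (-(-4)*(-2)*(-5) + ((1 + 36) - 30))**2 = (-2*4*(-5) + (37 - 30))**2 = (-8*(-5) + 7)**2 = (40 + 7)**2 = 47**2 = 2209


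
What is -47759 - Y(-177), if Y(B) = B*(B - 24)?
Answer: -83336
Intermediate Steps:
Y(B) = B*(-24 + B)
-47759 - Y(-177) = -47759 - (-177)*(-24 - 177) = -47759 - (-177)*(-201) = -47759 - 1*35577 = -47759 - 35577 = -83336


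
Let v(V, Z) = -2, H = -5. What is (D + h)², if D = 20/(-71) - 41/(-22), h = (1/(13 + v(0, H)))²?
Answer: 746546329/295221124 ≈ 2.5288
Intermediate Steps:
h = 1/121 (h = (1/(13 - 2))² = (1/11)² = 1/121 ≈ 0.0082645)
D = 2471/1562 (D = 20*(-1/71) - 41*(-1/22) = -20/71 + 41/22 = 2471/1562 ≈ 1.5819)
(D + h)² = (2471/1562 + 1/121)² = (27323/17182)² = 746546329/295221124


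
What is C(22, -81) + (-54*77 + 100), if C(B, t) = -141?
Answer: -4199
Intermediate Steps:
C(22, -81) + (-54*77 + 100) = -141 + (-54*77 + 100) = -141 + (-4158 + 100) = -141 - 4058 = -4199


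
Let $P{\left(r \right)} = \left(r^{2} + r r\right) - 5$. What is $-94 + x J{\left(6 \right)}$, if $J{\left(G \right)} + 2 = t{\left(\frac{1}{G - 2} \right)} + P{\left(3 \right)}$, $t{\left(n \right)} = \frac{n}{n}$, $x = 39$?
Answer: $374$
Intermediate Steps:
$P{\left(r \right)} = -5 + 2 r^{2}$ ($P{\left(r \right)} = \left(r^{2} + r^{2}\right) - 5 = 2 r^{2} - 5 = -5 + 2 r^{2}$)
$t{\left(n \right)} = 1$
$J{\left(G \right)} = 12$ ($J{\left(G \right)} = -2 + \left(1 - \left(5 - 2 \cdot 3^{2}\right)\right) = -2 + \left(1 + \left(-5 + 2 \cdot 9\right)\right) = -2 + \left(1 + \left(-5 + 18\right)\right) = -2 + \left(1 + 13\right) = -2 + 14 = 12$)
$-94 + x J{\left(6 \right)} = -94 + 39 \cdot 12 = -94 + 468 = 374$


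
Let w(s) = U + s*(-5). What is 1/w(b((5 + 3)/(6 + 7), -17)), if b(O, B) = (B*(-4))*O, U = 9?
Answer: -13/2603 ≈ -0.0049942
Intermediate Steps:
b(O, B) = -4*B*O (b(O, B) = (-4*B)*O = -4*B*O)
w(s) = 9 - 5*s (w(s) = 9 + s*(-5) = 9 - 5*s)
1/w(b((5 + 3)/(6 + 7), -17)) = 1/(9 - (-20)*(-17)*(5 + 3)/(6 + 7)) = 1/(9 - (-20)*(-17)*8/13) = 1/(9 - 5*544/13) = 1/(9 - 2720/13) = 1/(-2603/13) = -13/2603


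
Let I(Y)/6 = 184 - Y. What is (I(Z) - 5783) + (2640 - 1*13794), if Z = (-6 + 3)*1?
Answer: -15815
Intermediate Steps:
Z = -3 (Z = -3*1 = -3)
I(Y) = 1104 - 6*Y (I(Y) = 6*(184 - Y) = 1104 - 6*Y)
(I(Z) - 5783) + (2640 - 1*13794) = ((1104 - 6*(-3)) - 5783) + (2640 - 1*13794) = ((1104 + 18) - 5783) + (2640 - 13794) = (1122 - 5783) - 11154 = -4661 - 11154 = -15815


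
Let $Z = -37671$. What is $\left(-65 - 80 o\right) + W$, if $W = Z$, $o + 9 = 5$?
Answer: $-37416$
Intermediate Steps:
$o = -4$ ($o = -9 + 5 = -4$)
$W = -37671$
$\left(-65 - 80 o\right) + W = \left(-65 - -320\right) - 37671 = \left(-65 + 320\right) - 37671 = 255 - 37671 = -37416$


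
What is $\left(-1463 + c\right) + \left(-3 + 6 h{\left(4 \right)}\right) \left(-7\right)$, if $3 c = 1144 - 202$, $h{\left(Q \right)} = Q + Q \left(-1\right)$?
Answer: $-1128$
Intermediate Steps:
$h{\left(Q \right)} = 0$ ($h{\left(Q \right)} = Q - Q = 0$)
$c = 314$ ($c = \frac{1144 - 202}{3} = \frac{1}{3} \cdot 942 = 314$)
$\left(-1463 + c\right) + \left(-3 + 6 h{\left(4 \right)}\right) \left(-7\right) = \left(-1463 + 314\right) + \left(-3 + 6 \cdot 0\right) \left(-7\right) = -1149 + \left(-3 + 0\right) \left(-7\right) = -1149 - -21 = -1149 + 21 = -1128$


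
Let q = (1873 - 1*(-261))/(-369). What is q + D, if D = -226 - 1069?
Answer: -479989/369 ≈ -1300.8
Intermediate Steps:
q = -2134/369 (q = (1873 + 261)*(-1/369) = 2134*(-1/369) = -2134/369 ≈ -5.7832)
D = -1295
q + D = -2134/369 - 1295 = -479989/369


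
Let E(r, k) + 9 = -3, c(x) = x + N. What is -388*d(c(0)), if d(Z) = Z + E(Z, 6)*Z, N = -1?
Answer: -4268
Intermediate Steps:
c(x) = -1 + x (c(x) = x - 1 = -1 + x)
E(r, k) = -12 (E(r, k) = -9 - 3 = -12)
d(Z) = -11*Z (d(Z) = Z - 12*Z = -11*Z)
-388*d(c(0)) = -(-4268)*(-1 + 0) = -(-4268)*(-1) = -388*11 = -4268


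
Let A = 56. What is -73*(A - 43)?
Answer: -949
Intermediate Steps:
-73*(A - 43) = -73*(56 - 43) = -73*13 = -949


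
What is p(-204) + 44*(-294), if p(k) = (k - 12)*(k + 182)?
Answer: -8184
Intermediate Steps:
p(k) = (-12 + k)*(182 + k)
p(-204) + 44*(-294) = (-2184 + (-204)² + 170*(-204)) + 44*(-294) = (-2184 + 41616 - 34680) - 12936 = 4752 - 12936 = -8184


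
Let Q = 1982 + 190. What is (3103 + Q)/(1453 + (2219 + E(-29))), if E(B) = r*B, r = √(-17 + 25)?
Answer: 2421225/1684607 + 152975*√2/6738428 ≈ 1.4694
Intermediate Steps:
Q = 2172
r = 2*√2 (r = √8 = 2*√2 ≈ 2.8284)
E(B) = 2*B*√2 (E(B) = (2*√2)*B = 2*B*√2)
(3103 + Q)/(1453 + (2219 + E(-29))) = (3103 + 2172)/(1453 + (2219 + 2*(-29)*√2)) = 5275/(1453 + (2219 - 58*√2)) = 5275/(3672 - 58*√2)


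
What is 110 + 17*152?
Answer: 2694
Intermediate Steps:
110 + 17*152 = 110 + 2584 = 2694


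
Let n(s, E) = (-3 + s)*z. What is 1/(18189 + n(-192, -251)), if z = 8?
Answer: 1/16629 ≈ 6.0136e-5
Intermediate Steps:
n(s, E) = -24 + 8*s (n(s, E) = (-3 + s)*8 = -24 + 8*s)
1/(18189 + n(-192, -251)) = 1/(18189 + (-24 + 8*(-192))) = 1/(18189 + (-24 - 1536)) = 1/(18189 - 1560) = 1/16629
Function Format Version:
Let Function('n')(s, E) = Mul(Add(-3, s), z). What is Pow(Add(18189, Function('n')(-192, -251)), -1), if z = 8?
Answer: Rational(1, 16629) ≈ 6.0136e-5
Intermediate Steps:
Function('n')(s, E) = Add(-24, Mul(8, s)) (Function('n')(s, E) = Mul(Add(-3, s), 8) = Add(-24, Mul(8, s)))
Pow(Add(18189, Function('n')(-192, -251)), -1) = Pow(Add(18189, Add(-24, Mul(8, -192))), -1) = Pow(Add(18189, Add(-24, -1536)), -1) = Pow(Add(18189, -1560), -1) = Pow(16629, -1) = Rational(1, 16629)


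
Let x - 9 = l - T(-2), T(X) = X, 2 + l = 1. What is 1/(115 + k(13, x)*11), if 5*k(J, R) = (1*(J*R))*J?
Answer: 1/3833 ≈ 0.00026089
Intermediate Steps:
l = -1 (l = -2 + 1 = -1)
x = 10 (x = 9 + (-1 - 1*(-2)) = 9 + (-1 + 2) = 9 + 1 = 10)
k(J, R) = R*J²/5 (k(J, R) = ((1*(J*R))*J)/5 = ((J*R)*J)/5 = (R*J²)/5 = R*J²/5)
1/(115 + k(13, x)*11) = 1/(115 + ((⅕)*10*13²)*11) = 1/(115 + ((⅕)*10*169)*11) = 1/(115 + 338*11) = 1/(115 + 3718) = 1/3833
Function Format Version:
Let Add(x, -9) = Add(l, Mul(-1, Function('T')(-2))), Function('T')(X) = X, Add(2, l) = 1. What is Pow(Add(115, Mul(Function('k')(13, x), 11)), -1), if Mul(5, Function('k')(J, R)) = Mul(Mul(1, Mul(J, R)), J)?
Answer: Rational(1, 3833) ≈ 0.00026089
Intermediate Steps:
l = -1 (l = Add(-2, 1) = -1)
x = 10 (x = Add(9, Add(-1, Mul(-1, -2))) = Add(9, Add(-1, 2)) = Add(9, 1) = 10)
Function('k')(J, R) = Mul(Rational(1, 5), R, Pow(J, 2)) (Function('k')(J, R) = Mul(Rational(1, 5), Mul(Mul(1, Mul(J, R)), J)) = Mul(Rational(1, 5), Mul(Mul(J, R), J)) = Mul(Rational(1, 5), Mul(R, Pow(J, 2))) = Mul(Rational(1, 5), R, Pow(J, 2)))
Pow(Add(115, Mul(Function('k')(13, x), 11)), -1) = Pow(Add(115, Mul(Mul(Rational(1, 5), 10, Pow(13, 2)), 11)), -1) = Pow(Add(115, Mul(Mul(Rational(1, 5), 10, 169), 11)), -1) = Pow(Add(115, Mul(338, 11)), -1) = Pow(Add(115, 3718), -1) = Pow(3833, -1) = Rational(1, 3833)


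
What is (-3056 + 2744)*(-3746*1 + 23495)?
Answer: -6161688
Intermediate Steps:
(-3056 + 2744)*(-3746*1 + 23495) = -312*(-3746 + 23495) = -312*19749 = -6161688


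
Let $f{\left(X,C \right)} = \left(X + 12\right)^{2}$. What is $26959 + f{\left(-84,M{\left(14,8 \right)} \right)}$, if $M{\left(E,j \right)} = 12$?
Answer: $32143$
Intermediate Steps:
$f{\left(X,C \right)} = \left(12 + X\right)^{2}$
$26959 + f{\left(-84,M{\left(14,8 \right)} \right)} = 26959 + \left(12 - 84\right)^{2} = 26959 + \left(-72\right)^{2} = 26959 + 5184 = 32143$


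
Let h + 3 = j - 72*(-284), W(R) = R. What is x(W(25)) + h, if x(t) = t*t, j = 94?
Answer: 21164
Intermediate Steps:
x(t) = t²
h = 20539 (h = -3 + (94 - 72*(-284)) = -3 + (94 + 20448) = -3 + 20542 = 20539)
x(W(25)) + h = 25² + 20539 = 625 + 20539 = 21164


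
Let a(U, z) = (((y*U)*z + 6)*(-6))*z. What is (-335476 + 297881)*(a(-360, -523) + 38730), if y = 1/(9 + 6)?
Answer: -1482962369730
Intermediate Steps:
y = 1/15 ≈ 0.066667
a(U, z) = z*(-36 - 2*U*z/5) (a(U, z) = (((U/15)*z + 6)*(-6))*z = ((U*z/15 + 6)*(-6))*z = ((6 + U*z/15)*(-6))*z = (-36 - 2*U*z/5)*z = z*(-36 - 2*U*z/5))
(-335476 + 297881)*(a(-360, -523) + 38730) = (-335476 + 297881)*(-2/5*(-523)*(90 - 360*(-523)) + 38730) = -37595*(-2/5*(-523)*(90 + 188280) + 38730) = -37595*(-2/5*(-523)*188370 + 38730) = -37595*(39407004 + 38730) = -37595*39445734 = -1482962369730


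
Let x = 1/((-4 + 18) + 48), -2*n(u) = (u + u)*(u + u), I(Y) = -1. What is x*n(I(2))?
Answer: -1/31 ≈ -0.032258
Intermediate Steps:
n(u) = -2*u² (n(u) = -(u + u)*(u + u)/2 = -2*u*2*u/2 = -2*u²)
x = 1/62 (x = 1/(14 + 48) = 1/62 ≈ 0.016129)
x*n(I(2)) = (-2*(-1)²)/62 = (-2*1)/62 = (1/62)*(-2) = -1/31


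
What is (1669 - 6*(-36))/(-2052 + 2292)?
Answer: 377/48 ≈ 7.8542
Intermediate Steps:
(1669 - 6*(-36))/(-2052 + 2292) = (1669 + 216)/240 = 1885*(1/240) = 377/48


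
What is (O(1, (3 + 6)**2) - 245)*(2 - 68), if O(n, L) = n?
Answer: 16104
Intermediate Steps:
(O(1, (3 + 6)**2) - 245)*(2 - 68) = (1 - 245)*(2 - 68) = -244*(-66) = 16104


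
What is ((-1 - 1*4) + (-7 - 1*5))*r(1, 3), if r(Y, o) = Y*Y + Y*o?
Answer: -68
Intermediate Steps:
r(Y, o) = Y² + Y*o
((-1 - 1*4) + (-7 - 1*5))*r(1, 3) = ((-1 - 1*4) + (-7 - 1*5))*(1*(1 + 3)) = ((-1 - 4) + (-7 - 5))*(1*4) = (-5 - 12)*4 = -17*4 = -68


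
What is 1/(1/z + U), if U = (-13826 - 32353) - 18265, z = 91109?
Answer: -91109/5871428395 ≈ -1.5517e-5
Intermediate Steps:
U = -64444 (U = -46179 - 18265 = -64444)
1/(1/z + U) = 1/(1/91109 - 64444) = 1/(-5871428395/91109) = -91109/5871428395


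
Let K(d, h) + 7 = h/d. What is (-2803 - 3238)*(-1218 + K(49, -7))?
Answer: 7401088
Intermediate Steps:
K(d, h) = -7 + h/d
(-2803 - 3238)*(-1218 + K(49, -7)) = (-2803 - 3238)*(-1218 + (-7 - 7/49)) = -6041*(-1218 + (-7 - 7*1/49)) = -6041*(-1218 + (-7 - ⅐)) = -6041*(-1218 - 50/7) = -6041*(-8576/7) = 7401088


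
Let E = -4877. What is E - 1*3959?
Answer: -8836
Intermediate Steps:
E - 1*3959 = -4877 - 1*3959 = -4877 - 3959 = -8836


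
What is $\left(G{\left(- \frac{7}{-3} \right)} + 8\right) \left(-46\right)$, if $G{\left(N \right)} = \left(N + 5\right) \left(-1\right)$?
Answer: $- \frac{92}{3} \approx -30.667$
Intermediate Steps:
$G{\left(N \right)} = -5 - N$ ($G{\left(N \right)} = \left(5 + N\right) \left(-1\right) = -5 - N$)
$\left(G{\left(- \frac{7}{-3} \right)} + 8\right) \left(-46\right) = \left(\left(-5 - - \frac{7}{-3}\right) + 8\right) \left(-46\right) = \left(\left(-5 - \left(-7\right) \left(- \frac{1}{3}\right)\right) + 8\right) \left(-46\right) = \left(\left(-5 - \frac{7}{3}\right) + 8\right) \left(-46\right) = \left(- \frac{22}{3} + 8\right) \left(-46\right) = \frac{2}{3} \left(-46\right) = - \frac{92}{3}$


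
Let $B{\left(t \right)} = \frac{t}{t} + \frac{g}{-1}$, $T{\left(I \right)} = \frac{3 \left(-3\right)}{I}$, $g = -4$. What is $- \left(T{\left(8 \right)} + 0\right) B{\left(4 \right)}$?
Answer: $\frac{45}{8} \approx 5.625$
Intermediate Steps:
$T{\left(I \right)} = - \frac{9}{I}$
$B{\left(t \right)} = 5$ ($B{\left(t \right)} = \frac{t}{t} - \frac{4}{-1} = 1 - -4 = 1 + 4 = 5$)
$- \left(T{\left(8 \right)} + 0\right) B{\left(4 \right)} = - \left(- \frac{9}{8} + 0\right) 5 = - \frac{\left(-9\right) 5}{8} = \left(-1\right) \left(- \frac{45}{8}\right) = \frac{45}{8}$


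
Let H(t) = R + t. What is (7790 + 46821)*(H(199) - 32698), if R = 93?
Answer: -1769724066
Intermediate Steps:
H(t) = 93 + t
(7790 + 46821)*(H(199) - 32698) = (7790 + 46821)*((93 + 199) - 32698) = 54611*(292 - 32698) = 54611*(-32406) = -1769724066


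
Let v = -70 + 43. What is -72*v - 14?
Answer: 1930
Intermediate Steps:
v = -27
-72*v - 14 = -72*(-27) - 14 = 1944 - 14 = 1930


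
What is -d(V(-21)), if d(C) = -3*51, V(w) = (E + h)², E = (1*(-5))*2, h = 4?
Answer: 153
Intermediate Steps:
E = -10 (E = -5*2 = -10)
V(w) = 36 (V(w) = (-10 + 4)² = (-6)² = 36)
d(C) = -153
-d(V(-21)) = -1*(-153) = 153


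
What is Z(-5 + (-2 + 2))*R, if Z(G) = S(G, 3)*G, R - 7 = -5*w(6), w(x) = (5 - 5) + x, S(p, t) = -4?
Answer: -460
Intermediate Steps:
w(x) = x (w(x) = 0 + x = x)
R = -23 (R = 7 - 5*6 = 7 - 30 = -23)
Z(G) = -4*G
Z(-5 + (-2 + 2))*R = -4*(-5 + (-2 + 2))*(-23) = -4*(-5 + 0)*(-23) = -4*(-5)*(-23) = 20*(-23) = -460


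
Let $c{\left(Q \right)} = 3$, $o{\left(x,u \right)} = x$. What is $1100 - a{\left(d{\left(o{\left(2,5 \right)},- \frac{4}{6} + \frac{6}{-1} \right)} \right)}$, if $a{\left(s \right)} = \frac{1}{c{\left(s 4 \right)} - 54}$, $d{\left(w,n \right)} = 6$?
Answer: $\frac{56101}{51} \approx 1100.0$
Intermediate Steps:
$a{\left(s \right)} = - \frac{1}{51}$ ($a{\left(s \right)} = \frac{1}{3 - 54} = \frac{1}{-51} = - \frac{1}{51}$)
$1100 - a{\left(d{\left(o{\left(2,5 \right)},- \frac{4}{6} + \frac{6}{-1} \right)} \right)} = 1100 - - \frac{1}{51} = 1100 + \frac{1}{51} = \frac{56101}{51}$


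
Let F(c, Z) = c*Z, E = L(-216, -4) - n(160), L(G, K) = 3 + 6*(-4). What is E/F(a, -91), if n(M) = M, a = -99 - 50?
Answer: -181/13559 ≈ -0.013349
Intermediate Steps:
a = -149
L(G, K) = -21 (L(G, K) = 3 - 24 = -21)
E = -181 (E = -21 - 1*160 = -21 - 160 = -181)
F(c, Z) = Z*c
E/F(a, -91) = -181/((-91*(-149))) = -181/13559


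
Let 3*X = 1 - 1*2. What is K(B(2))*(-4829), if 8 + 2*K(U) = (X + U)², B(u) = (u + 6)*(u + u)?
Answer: -43234037/18 ≈ -2.4019e+6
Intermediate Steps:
X = -⅓ (X = (1 - 1*2)/3 = (1 - 2)/3 = (⅓)*(-1) = -⅓ ≈ -0.33333)
B(u) = 2*u*(6 + u) (B(u) = (6 + u)*(2*u) = 2*u*(6 + u))
K(U) = -4 + (-⅓ + U)²/2
K(B(2))*(-4829) = (-4 + (-1 + 3*(2*2*(6 + 2)))²/18)*(-4829) = (-4 + (-1 + 3*(2*2*8))²/18)*(-4829) = (-4 + (-1 + 3*32)²/18)*(-4829) = (-4 + (-1 + 96)²/18)*(-4829) = (-4 + (1/18)*95²)*(-4829) = (-4 + (1/18)*9025)*(-4829) = (-4 + 9025/18)*(-4829) = (8953/18)*(-4829) = -43234037/18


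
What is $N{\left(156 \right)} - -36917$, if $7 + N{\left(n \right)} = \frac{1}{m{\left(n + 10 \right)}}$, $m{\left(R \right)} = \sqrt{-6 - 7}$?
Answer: $36910 - \frac{i \sqrt{13}}{13} \approx 36910.0 - 0.27735 i$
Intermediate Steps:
$m{\left(R \right)} = i \sqrt{13}$ ($m{\left(R \right)} = \sqrt{-13} = i \sqrt{13}$)
$N{\left(n \right)} = -7 - \frac{i \sqrt{13}}{13}$ ($N{\left(n \right)} = -7 + \frac{1}{i \sqrt{13}} = -7 - \frac{i \sqrt{13}}{13}$)
$N{\left(156 \right)} - -36917 = \left(-7 - \frac{i \sqrt{13}}{13}\right) - -36917 = \left(-7 - \frac{i \sqrt{13}}{13}\right) + 36917 = 36910 - \frac{i \sqrt{13}}{13}$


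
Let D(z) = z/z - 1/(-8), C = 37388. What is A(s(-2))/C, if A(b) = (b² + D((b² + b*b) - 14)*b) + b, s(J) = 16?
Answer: 145/18694 ≈ 0.0077565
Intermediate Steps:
D(z) = 9/8 (D(z) = 1 - 1*(-⅛) = 1 + ⅛ = 9/8)
A(b) = b² + 17*b/8 (A(b) = (b² + 9*b/8) + b = b² + 17*b/8)
A(s(-2))/C = ((⅛)*16*(17 + 8*16))/37388 = ((⅛)*16*(17 + 128))*(1/37388) = ((⅛)*16*145)*(1/37388) = 290*(1/37388) = 145/18694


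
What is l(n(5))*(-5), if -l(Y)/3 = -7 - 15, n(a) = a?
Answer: -330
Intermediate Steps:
l(Y) = 66 (l(Y) = -3*(-7 - 15) = -3*(-22) = 66)
l(n(5))*(-5) = 66*(-5) = -330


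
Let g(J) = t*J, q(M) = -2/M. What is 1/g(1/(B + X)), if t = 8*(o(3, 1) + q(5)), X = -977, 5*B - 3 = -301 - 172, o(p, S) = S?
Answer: -1785/8 ≈ -223.13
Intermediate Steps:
B = -94 (B = ⅗ + (-301 - 172)/5 = ⅗ + (⅕)*(-473) = ⅗ - 473/5 = -94)
t = 24/5 (t = 8*(1 - 2/5) = 8*(1 - 2*⅕) = 8*(1 - ⅖) = 8*(⅗) = 24/5 ≈ 4.8000)
g(J) = 24*J/5
1/g(1/(B + X)) = 1/(24/(5*(-94 - 977))) = 1/((24/5)/(-1071)) = 1/((24/5)*(-1/1071)) = 1/(-8/1785) = -1785/8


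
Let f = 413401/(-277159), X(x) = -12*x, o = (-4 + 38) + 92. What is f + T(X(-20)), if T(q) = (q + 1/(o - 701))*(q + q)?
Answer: 3671728283621/31873285 ≈ 1.1520e+5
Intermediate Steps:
o = 126 (o = 34 + 92 = 126)
T(q) = 2*q*(-1/575 + q) (T(q) = (q + 1/(126 - 701))*(q + q) = (q + 1/(-575))*(2*q) = (q - 1/575)*(2*q) = (-1/575 + q)*(2*q) = 2*q*(-1/575 + q))
f = -413401/277159 (f = 413401*(-1/277159) = -413401/277159 ≈ -1.4916)
f + T(X(-20)) = -413401/277159 + 2*(-12*(-20))*(-1 + 575*(-12*(-20)))/575 = -413401/277159 + (2/575)*240*(-1 + 575*240) = -413401/277159 + (2/575)*240*(-1 + 138000) = -413401/277159 + (2/575)*240*137999 = -413401/277159 + 13247904/115 = 3671728283621/31873285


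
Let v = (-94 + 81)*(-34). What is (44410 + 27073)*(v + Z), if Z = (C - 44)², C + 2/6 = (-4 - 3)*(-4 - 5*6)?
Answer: 24414232337/9 ≈ 2.7127e+9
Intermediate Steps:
C = 713/3 (C = -⅓ + (-4 - 3)*(-4 - 5*6) = -⅓ - 7*(-4 - 30) = -⅓ - 7*(-34) = -⅓ + 238 = 713/3 ≈ 237.67)
Z = 337561/9 (Z = (713/3 - 44)² = (581/3)² = 337561/9 ≈ 37507.)
v = 442 (v = -13*(-34) = 442)
(44410 + 27073)*(v + Z) = (44410 + 27073)*(442 + 337561/9) = 71483*(341539/9) = 24414232337/9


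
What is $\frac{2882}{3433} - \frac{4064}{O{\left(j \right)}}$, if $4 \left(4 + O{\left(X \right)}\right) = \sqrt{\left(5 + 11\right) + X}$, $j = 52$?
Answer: $\frac{223362846}{161351} + \frac{8128 \sqrt{17}}{47} \approx 2097.4$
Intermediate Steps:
$O{\left(X \right)} = -4 + \frac{\sqrt{16 + X}}{4}$ ($O{\left(X \right)} = -4 + \frac{\sqrt{\left(5 + 11\right) + X}}{4} = -4 + \frac{\sqrt{16 + X}}{4}$)
$\frac{2882}{3433} - \frac{4064}{O{\left(j \right)}} = \frac{2882}{3433} - \frac{4064}{-4 + \frac{\sqrt{16 + 52}}{4}} = 2882 \cdot \frac{1}{3433} - \frac{4064}{-4 + \frac{\sqrt{68}}{4}} = \frac{2882}{3433} - \frac{4064}{-4 + \frac{2 \sqrt{17}}{4}} = \frac{2882}{3433} - \frac{4064}{-4 + \frac{\sqrt{17}}{2}}$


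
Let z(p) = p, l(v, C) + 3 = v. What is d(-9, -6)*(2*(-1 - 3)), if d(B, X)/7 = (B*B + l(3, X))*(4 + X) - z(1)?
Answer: 9128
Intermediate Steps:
l(v, C) = -3 + v
d(B, X) = -7 + 7*B**2*(4 + X) (d(B, X) = 7*((B*B + (-3 + 3))*(4 + X) - 1*1) = 7*((B**2 + 0)*(4 + X) - 1) = 7*(B**2*(4 + X) - 1) = 7*(-1 + B**2*(4 + X)) = -7 + 7*B**2*(4 + X))
d(-9, -6)*(2*(-1 - 3)) = (-7 + 28*(-9)**2 + 7*(-6)*(-9)**2)*(2*(-1 - 3)) = (-7 + 28*81 + 7*(-6)*81)*(2*(-4)) = (-7 + 2268 - 3402)*(-8) = -1141*(-8) = 9128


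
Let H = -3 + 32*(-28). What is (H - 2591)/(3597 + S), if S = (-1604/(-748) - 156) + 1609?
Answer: -652630/944751 ≈ -0.69080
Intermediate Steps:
S = 272112/187 (S = (-1604*(-1/748) - 156) + 1609 = (401/187 - 156) + 1609 = -28771/187 + 1609 = 272112/187 ≈ 1455.1)
H = -899 (H = -3 - 896 = -899)
(H - 2591)/(3597 + S) = (-899 - 2591)/(3597 + 272112/187) = -3490/944751/187 = -3490*187/944751 = -652630/944751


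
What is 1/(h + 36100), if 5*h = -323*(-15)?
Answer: 1/37069 ≈ 2.6977e-5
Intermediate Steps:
h = 969 (h = (-323*(-15))/5 = (⅕)*4845 = 969)
1/(h + 36100) = 1/(969 + 36100) = 1/37069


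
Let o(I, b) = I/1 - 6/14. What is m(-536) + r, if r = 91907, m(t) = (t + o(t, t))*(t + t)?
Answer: 8690853/7 ≈ 1.2416e+6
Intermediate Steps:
o(I, b) = -3/7 + I (o(I, b) = I*1 - 6*1/14 = I - 3/7 = -3/7 + I)
m(t) = 2*t*(-3/7 + 2*t) (m(t) = (t + (-3/7 + t))*(t + t) = (-3/7 + 2*t)*(2*t) = 2*t*(-3/7 + 2*t))
m(-536) + r = (2/7)*(-536)*(-3 + 14*(-536)) + 91907 = (2/7)*(-536)*(-3 - 7504) + 91907 = (2/7)*(-536)*(-7507) + 91907 = 8047504/7 + 91907 = 8690853/7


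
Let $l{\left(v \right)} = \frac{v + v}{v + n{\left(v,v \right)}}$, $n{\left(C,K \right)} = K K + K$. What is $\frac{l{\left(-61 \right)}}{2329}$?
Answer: $- \frac{2}{137411} \approx -1.4555 \cdot 10^{-5}$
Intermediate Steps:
$n{\left(C,K \right)} = K + K^{2}$ ($n{\left(C,K \right)} = K^{2} + K = K + K^{2}$)
$l{\left(v \right)} = \frac{2 v}{v + v \left(1 + v\right)}$ ($l{\left(v \right)} = \frac{v + v}{v + v \left(1 + v\right)} = \frac{2 v}{v + v \left(1 + v\right)}$)
$\frac{l{\left(-61 \right)}}{2329} = \frac{2 \frac{1}{2 - 61}}{2329} = \frac{2}{-59} \cdot \frac{1}{2329} = 2 \left(- \frac{1}{59}\right) \frac{1}{2329} = \left(- \frac{2}{59}\right) \frac{1}{2329} = - \frac{2}{137411}$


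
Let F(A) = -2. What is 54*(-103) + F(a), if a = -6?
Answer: -5564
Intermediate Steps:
54*(-103) + F(a) = 54*(-103) - 2 = -5562 - 2 = -5564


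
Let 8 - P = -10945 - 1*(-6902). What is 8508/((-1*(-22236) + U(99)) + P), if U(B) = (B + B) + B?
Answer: 2127/6646 ≈ 0.32004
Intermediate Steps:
P = 4051 (P = 8 - (-10945 - 1*(-6902)) = 8 - (-10945 + 6902) = 8 - 1*(-4043) = 8 + 4043 = 4051)
U(B) = 3*B (U(B) = 2*B + B = 3*B)
8508/((-1*(-22236) + U(99)) + P) = 8508/((-1*(-22236) + 3*99) + 4051) = 8508/((22236 + 297) + 4051) = 8508/(22533 + 4051) = 8508/26584 = 8508*(1/26584) = 2127/6646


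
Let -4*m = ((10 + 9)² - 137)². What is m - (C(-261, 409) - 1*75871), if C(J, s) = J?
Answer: 63588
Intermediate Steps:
m = -12544 (m = -((10 + 9)² - 137)²/4 = -(19² - 137)²/4 = -(361 - 137)²/4 = -¼*224² = -¼*50176 = -12544)
m - (C(-261, 409) - 1*75871) = -12544 - (-261 - 1*75871) = -12544 - (-261 - 75871) = -12544 - 1*(-76132) = -12544 + 76132 = 63588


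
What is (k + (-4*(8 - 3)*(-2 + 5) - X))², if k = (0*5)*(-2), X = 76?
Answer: 18496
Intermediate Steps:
k = 0 (k = 0*(-2) = 0)
(k + (-4*(8 - 3)*(-2 + 5) - X))² = (0 + (-4*(8 - 3)*(-2 + 5) - 1*76))² = (0 + (-20*3 - 76))² = (0 + (-4*15 - 76))² = (0 + (-60 - 76))² = (0 - 136)² = (-136)² = 18496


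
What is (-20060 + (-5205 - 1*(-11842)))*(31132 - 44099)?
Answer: 174056041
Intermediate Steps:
(-20060 + (-5205 - 1*(-11842)))*(31132 - 44099) = (-20060 + (-5205 + 11842))*(-12967) = (-20060 + 6637)*(-12967) = -13423*(-12967) = 174056041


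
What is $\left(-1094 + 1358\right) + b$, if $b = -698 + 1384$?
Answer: $950$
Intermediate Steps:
$b = 686$
$\left(-1094 + 1358\right) + b = \left(-1094 + 1358\right) + 686 = 264 + 686 = 950$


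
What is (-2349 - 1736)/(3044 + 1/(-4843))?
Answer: -19783655/14742091 ≈ -1.3420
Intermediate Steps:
(-2349 - 1736)/(3044 + 1/(-4843)) = -4085/(3044 - 1/4843) = -4085/14742091/4843 = -4085*4843/14742091 = -19783655/14742091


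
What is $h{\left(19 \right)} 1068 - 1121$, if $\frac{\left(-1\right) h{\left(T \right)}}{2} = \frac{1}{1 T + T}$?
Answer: $- \frac{22367}{19} \approx -1177.2$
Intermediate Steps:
$h{\left(T \right)} = - \frac{1}{T}$ ($h{\left(T \right)} = - \frac{2}{1 T + T} = - \frac{2}{T + T} = - \frac{2}{2 T} = - 2 \frac{1}{2 T} = - \frac{1}{T}$)
$h{\left(19 \right)} 1068 - 1121 = - \frac{1}{19} \cdot 1068 - 1121 = \left(-1\right) \frac{1}{19} \cdot 1068 - 1121 = \left(- \frac{1}{19}\right) 1068 - 1121 = - \frac{1068}{19} - 1121 = - \frac{22367}{19}$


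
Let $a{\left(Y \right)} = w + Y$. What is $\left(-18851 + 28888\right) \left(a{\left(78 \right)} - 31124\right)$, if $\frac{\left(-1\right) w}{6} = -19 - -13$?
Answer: $-311247370$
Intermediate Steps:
$w = 36$ ($w = - 6 \left(-19 - -13\right) = - 6 \left(-19 + 13\right) = \left(-6\right) \left(-6\right) = 36$)
$a{\left(Y \right)} = 36 + Y$
$\left(-18851 + 28888\right) \left(a{\left(78 \right)} - 31124\right) = \left(-18851 + 28888\right) \left(\left(36 + 78\right) - 31124\right) = 10037 \left(114 - 31124\right) = 10037 \left(-31010\right) = -311247370$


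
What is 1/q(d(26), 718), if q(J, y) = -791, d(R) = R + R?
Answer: -1/791 ≈ -0.0012642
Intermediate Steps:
d(R) = 2*R
1/q(d(26), 718) = 1/(-791) = -1/791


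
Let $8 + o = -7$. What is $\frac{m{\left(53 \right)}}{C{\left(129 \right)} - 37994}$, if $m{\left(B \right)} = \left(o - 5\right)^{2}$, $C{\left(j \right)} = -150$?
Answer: $- \frac{25}{2384} \approx -0.010487$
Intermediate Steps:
$o = -15$ ($o = -8 - 7 = -15$)
$m{\left(B \right)} = 400$ ($m{\left(B \right)} = \left(-15 - 5\right)^{2} = \left(-20\right)^{2} = 400$)
$\frac{m{\left(53 \right)}}{C{\left(129 \right)} - 37994} = \frac{400}{-150 - 37994} = \frac{400}{-38144} = 400 \left(- \frac{1}{38144}\right) = - \frac{25}{2384}$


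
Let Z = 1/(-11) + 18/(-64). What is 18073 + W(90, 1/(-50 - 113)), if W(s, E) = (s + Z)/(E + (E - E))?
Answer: 1219209/352 ≈ 3463.7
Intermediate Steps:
Z = -131/352 (Z = 1*(-1/11) + 18*(-1/64) = -1/11 - 9/32 = -131/352 ≈ -0.37216)
W(s, E) = (-131/352 + s)/E (W(s, E) = (s - 131/352)/(E + (E - E)) = (-131/352 + s)/(E + 0) = (-131/352 + s)/E)
18073 + W(90, 1/(-50 - 113)) = 18073 + (-131/352 + 90)/(1/(-50 - 113)) = 18073 + (31549/352)/1/(-163) = 18073 + (31549/352)/(-1/163) = 18073 - 163*31549/352 = 18073 - 5142487/352 = 1219209/352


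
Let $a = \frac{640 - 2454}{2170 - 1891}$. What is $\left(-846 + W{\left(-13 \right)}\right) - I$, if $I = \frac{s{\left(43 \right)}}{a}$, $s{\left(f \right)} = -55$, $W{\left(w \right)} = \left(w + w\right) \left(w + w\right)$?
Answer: $- \frac{323725}{1814} \approx -178.46$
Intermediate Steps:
$a = - \frac{1814}{279} \approx -6.5018$
$W{\left(w \right)} = 4 w^{2}$ ($W{\left(w \right)} = 2 w 2 w = 4 w^{2}$)
$I = \frac{15345}{1814}$ ($I = - \frac{55}{- \frac{1814}{279}} = \left(-55\right) \left(- \frac{279}{1814}\right) = \frac{15345}{1814} \approx 8.4592$)
$\left(-846 + W{\left(-13 \right)}\right) - I = \left(-846 + 4 \left(-13\right)^{2}\right) - \frac{15345}{1814} = \left(-846 + 4 \cdot 169\right) - \frac{15345}{1814} = \left(-846 + 676\right) - \frac{15345}{1814} = -170 - \frac{15345}{1814} = - \frac{323725}{1814}$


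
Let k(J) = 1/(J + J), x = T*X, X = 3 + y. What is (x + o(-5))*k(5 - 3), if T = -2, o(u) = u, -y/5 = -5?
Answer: -61/4 ≈ -15.250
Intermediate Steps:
y = 25 (y = -5*(-5) = 25)
X = 28 (X = 3 + 25 = 28)
x = -56 (x = -2*28 = -56)
k(J) = 1/(2*J)
(x + o(-5))*k(5 - 3) = (-56 - 5)*(1/(2*(5 - 3))) = -61/(2*2) = -61*¼ = -61/4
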